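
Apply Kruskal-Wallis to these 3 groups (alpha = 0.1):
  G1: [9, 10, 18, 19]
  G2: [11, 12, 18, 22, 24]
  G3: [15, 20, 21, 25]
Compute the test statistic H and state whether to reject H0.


Step 1: Combine all N = 13 observations and assign midranks.
sorted (value, group, rank): (9,G1,1), (10,G1,2), (11,G2,3), (12,G2,4), (15,G3,5), (18,G1,6.5), (18,G2,6.5), (19,G1,8), (20,G3,9), (21,G3,10), (22,G2,11), (24,G2,12), (25,G3,13)
Step 2: Sum ranks within each group.
R_1 = 17.5 (n_1 = 4)
R_2 = 36.5 (n_2 = 5)
R_3 = 37 (n_3 = 4)
Step 3: H = 12/(N(N+1)) * sum(R_i^2/n_i) - 3(N+1)
     = 12/(13*14) * (17.5^2/4 + 36.5^2/5 + 37^2/4) - 3*14
     = 0.065934 * 685.263 - 42
     = 3.182143.
Step 4: Ties present; correction factor C = 1 - 6/(13^3 - 13) = 0.997253. Corrected H = 3.182143 / 0.997253 = 3.190909.
Step 5: Under H0, H ~ chi^2(2); p-value = 0.202816.
Step 6: alpha = 0.1. fail to reject H0.

H = 3.1909, df = 2, p = 0.202816, fail to reject H0.


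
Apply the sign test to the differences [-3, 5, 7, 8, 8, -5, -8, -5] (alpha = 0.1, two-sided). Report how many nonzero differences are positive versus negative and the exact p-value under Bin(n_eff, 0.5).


Step 1: Discard zero differences. Original n = 8; n_eff = number of nonzero differences = 8.
Nonzero differences (with sign): -3, +5, +7, +8, +8, -5, -8, -5
Step 2: Count signs: positive = 4, negative = 4.
Step 3: Under H0: P(positive) = 0.5, so the number of positives S ~ Bin(8, 0.5).
Step 4: Two-sided exact p-value = sum of Bin(8,0.5) probabilities at or below the observed probability = 1.000000.
Step 5: alpha = 0.1. fail to reject H0.

n_eff = 8, pos = 4, neg = 4, p = 1.000000, fail to reject H0.


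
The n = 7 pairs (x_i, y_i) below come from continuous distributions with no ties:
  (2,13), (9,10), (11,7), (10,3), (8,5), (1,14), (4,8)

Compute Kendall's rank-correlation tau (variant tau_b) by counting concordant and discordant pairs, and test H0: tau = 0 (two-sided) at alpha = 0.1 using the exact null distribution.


Step 1: Enumerate the 21 unordered pairs (i,j) with i<j and classify each by sign(x_j-x_i) * sign(y_j-y_i).
  (1,2):dx=+7,dy=-3->D; (1,3):dx=+9,dy=-6->D; (1,4):dx=+8,dy=-10->D; (1,5):dx=+6,dy=-8->D
  (1,6):dx=-1,dy=+1->D; (1,7):dx=+2,dy=-5->D; (2,3):dx=+2,dy=-3->D; (2,4):dx=+1,dy=-7->D
  (2,5):dx=-1,dy=-5->C; (2,6):dx=-8,dy=+4->D; (2,7):dx=-5,dy=-2->C; (3,4):dx=-1,dy=-4->C
  (3,5):dx=-3,dy=-2->C; (3,6):dx=-10,dy=+7->D; (3,7):dx=-7,dy=+1->D; (4,5):dx=-2,dy=+2->D
  (4,6):dx=-9,dy=+11->D; (4,7):dx=-6,dy=+5->D; (5,6):dx=-7,dy=+9->D; (5,7):dx=-4,dy=+3->D
  (6,7):dx=+3,dy=-6->D
Step 2: C = 4, D = 17, total pairs = 21.
Step 3: tau = (C - D)/(n(n-1)/2) = (4 - 17)/21 = -0.619048.
Step 4: Exact two-sided p-value (enumerate n! = 5040 permutations of y under H0): p = 0.069048.
Step 5: alpha = 0.1. reject H0.

tau_b = -0.6190 (C=4, D=17), p = 0.069048, reject H0.


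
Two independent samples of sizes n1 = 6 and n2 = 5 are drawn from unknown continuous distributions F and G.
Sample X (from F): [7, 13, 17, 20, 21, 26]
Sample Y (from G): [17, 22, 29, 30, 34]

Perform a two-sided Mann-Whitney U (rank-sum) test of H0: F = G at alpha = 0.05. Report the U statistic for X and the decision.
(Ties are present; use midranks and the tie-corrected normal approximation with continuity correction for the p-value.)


Step 1: Combine and sort all 11 observations; assign midranks.
sorted (value, group): (7,X), (13,X), (17,X), (17,Y), (20,X), (21,X), (22,Y), (26,X), (29,Y), (30,Y), (34,Y)
ranks: 7->1, 13->2, 17->3.5, 17->3.5, 20->5, 21->6, 22->7, 26->8, 29->9, 30->10, 34->11
Step 2: Rank sum for X: R1 = 1 + 2 + 3.5 + 5 + 6 + 8 = 25.5.
Step 3: U_X = R1 - n1(n1+1)/2 = 25.5 - 6*7/2 = 25.5 - 21 = 4.5.
       U_Y = n1*n2 - U_X = 30 - 4.5 = 25.5.
Step 4: Ties are present, so use the tie-corrected normal approximation (with continuity correction) for the p-value.
Step 5: p-value = 0.067264; compare to alpha = 0.05. fail to reject H0.

U_X = 4.5, p = 0.067264, fail to reject H0 at alpha = 0.05.


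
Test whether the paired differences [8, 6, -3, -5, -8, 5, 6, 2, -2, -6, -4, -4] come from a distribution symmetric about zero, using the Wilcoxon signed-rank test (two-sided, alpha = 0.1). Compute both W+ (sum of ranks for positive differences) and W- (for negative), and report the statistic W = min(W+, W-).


Step 1: Drop any zero differences (none here) and take |d_i|.
|d| = [8, 6, 3, 5, 8, 5, 6, 2, 2, 6, 4, 4]
Step 2: Midrank |d_i| (ties get averaged ranks).
ranks: |8|->11.5, |6|->9, |3|->3, |5|->6.5, |8|->11.5, |5|->6.5, |6|->9, |2|->1.5, |2|->1.5, |6|->9, |4|->4.5, |4|->4.5
Step 3: Attach original signs; sum ranks with positive sign and with negative sign.
W+ = 11.5 + 9 + 6.5 + 9 + 1.5 = 37.5
W- = 3 + 6.5 + 11.5 + 1.5 + 9 + 4.5 + 4.5 = 40.5
(Check: W+ + W- = 78 should equal n(n+1)/2 = 78.)
Step 4: Test statistic W = min(W+, W-) = 37.5.
Step 5: Ties in |d|, so use the tie-corrected normal approximation.
        E[W] = n(n+1)/4 = 12*13/4 = 39.
        Tie groups: |d|=2 (t=2), |d|=4 (t=2), |d|=5 (t=2), |d|=6 (t=3), |d|=8 (t=2); sum(t^3 - t) = 48.
        Var[W] = n(n+1)(2n+1)/24 - sum(t^3-t)/48 = 3900/24 - 48/48 = 161.5.
        z = (W - E[W]) / sqrt(Var[W]) = (37.5 - 39) / 12.7083 = -0.1180.
        Two-sided p = 2*Phi(z) = 0.906041.
Step 6: alpha = 0.1. fail to reject H0.

W+ = 37.5, W- = 40.5, W = min = 37.5, p = 0.906041, fail to reject H0.


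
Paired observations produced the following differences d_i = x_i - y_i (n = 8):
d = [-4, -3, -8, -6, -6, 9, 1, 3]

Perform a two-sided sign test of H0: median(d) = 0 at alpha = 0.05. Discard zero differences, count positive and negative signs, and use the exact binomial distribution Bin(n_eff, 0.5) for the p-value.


Step 1: Discard zero differences. Original n = 8; n_eff = number of nonzero differences = 8.
Nonzero differences (with sign): -4, -3, -8, -6, -6, +9, +1, +3
Step 2: Count signs: positive = 3, negative = 5.
Step 3: Under H0: P(positive) = 0.5, so the number of positives S ~ Bin(8, 0.5).
Step 4: Two-sided exact p-value = sum of Bin(8,0.5) probabilities at or below the observed probability = 0.726562.
Step 5: alpha = 0.05. fail to reject H0.

n_eff = 8, pos = 3, neg = 5, p = 0.726562, fail to reject H0.


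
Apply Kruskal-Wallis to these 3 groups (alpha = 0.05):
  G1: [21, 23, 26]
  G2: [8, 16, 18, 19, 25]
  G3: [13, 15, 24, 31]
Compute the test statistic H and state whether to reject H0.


Step 1: Combine all N = 12 observations and assign midranks.
sorted (value, group, rank): (8,G2,1), (13,G3,2), (15,G3,3), (16,G2,4), (18,G2,5), (19,G2,6), (21,G1,7), (23,G1,8), (24,G3,9), (25,G2,10), (26,G1,11), (31,G3,12)
Step 2: Sum ranks within each group.
R_1 = 26 (n_1 = 3)
R_2 = 26 (n_2 = 5)
R_3 = 26 (n_3 = 4)
Step 3: H = 12/(N(N+1)) * sum(R_i^2/n_i) - 3(N+1)
     = 12/(12*13) * (26^2/3 + 26^2/5 + 26^2/4) - 3*13
     = 0.076923 * 529.533 - 39
     = 1.733333.
Step 4: No ties, so H is used without correction.
Step 5: Under H0, H ~ chi^2(2); p-value = 0.420350.
Step 6: alpha = 0.05. fail to reject H0.

H = 1.7333, df = 2, p = 0.420350, fail to reject H0.


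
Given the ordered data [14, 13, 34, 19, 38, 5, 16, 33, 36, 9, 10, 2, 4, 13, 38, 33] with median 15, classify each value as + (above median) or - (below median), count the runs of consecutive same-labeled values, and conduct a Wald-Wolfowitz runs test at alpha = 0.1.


Step 1: Compute median = 15; label A = above, B = below.
Labels in order: BBAAABAAABBBBBAA  (n_A = 8, n_B = 8)
Step 2: Count runs R = 6.
Step 3: Under H0 (random ordering), E[R] = 2*n_A*n_B/(n_A+n_B) + 1 = 2*8*8/16 + 1 = 9.0000.
        Var[R] = 2*n_A*n_B*(2*n_A*n_B - n_A - n_B) / ((n_A+n_B)^2 * (n_A+n_B-1)) = 14336/3840 = 3.7333.
        SD[R] = 1.9322.
Step 4: Continuity-corrected z = (R + 0.5 - E[R]) / SD[R] = (6 + 0.5 - 9.0000) / 1.9322 = -1.2939.
Step 5: Two-sided p-value via normal approximation = 2*(1 - Phi(|z|)) = 0.195709.
Step 6: alpha = 0.1. fail to reject H0.

R = 6, z = -1.2939, p = 0.195709, fail to reject H0.


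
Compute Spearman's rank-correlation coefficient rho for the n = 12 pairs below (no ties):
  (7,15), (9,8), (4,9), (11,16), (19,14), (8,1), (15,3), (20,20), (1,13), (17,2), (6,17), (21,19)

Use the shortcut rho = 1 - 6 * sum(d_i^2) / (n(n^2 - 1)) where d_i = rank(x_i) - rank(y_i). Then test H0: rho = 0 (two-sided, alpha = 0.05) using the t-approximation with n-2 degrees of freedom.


Step 1: Rank x and y separately (midranks; no ties here).
rank(x): 7->4, 9->6, 4->2, 11->7, 19->10, 8->5, 15->8, 20->11, 1->1, 17->9, 6->3, 21->12
rank(y): 15->8, 8->4, 9->5, 16->9, 14->7, 1->1, 3->3, 20->12, 13->6, 2->2, 17->10, 19->11
Step 2: d_i = R_x(i) - R_y(i); compute d_i^2.
  (4-8)^2=16, (6-4)^2=4, (2-5)^2=9, (7-9)^2=4, (10-7)^2=9, (5-1)^2=16, (8-3)^2=25, (11-12)^2=1, (1-6)^2=25, (9-2)^2=49, (3-10)^2=49, (12-11)^2=1
sum(d^2) = 208.
Step 3: rho = 1 - 6*208 / (12*(12^2 - 1)) = 1 - 1248/1716 = 0.272727.
Step 4: Under H0, t = rho * sqrt((n-2)/(1-rho^2)) = 0.8964 ~ t(10).
Step 5: Two-sided p-value from the t-distribution with 10 df = 0.391097.
Step 6: alpha = 0.05. fail to reject H0.

rho = 0.2727, p = 0.391097, fail to reject H0 at alpha = 0.05.


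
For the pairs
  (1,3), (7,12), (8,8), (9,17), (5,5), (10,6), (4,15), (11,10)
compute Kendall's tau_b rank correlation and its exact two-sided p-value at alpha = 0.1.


Step 1: Enumerate the 28 unordered pairs (i,j) with i<j and classify each by sign(x_j-x_i) * sign(y_j-y_i).
  (1,2):dx=+6,dy=+9->C; (1,3):dx=+7,dy=+5->C; (1,4):dx=+8,dy=+14->C; (1,5):dx=+4,dy=+2->C
  (1,6):dx=+9,dy=+3->C; (1,7):dx=+3,dy=+12->C; (1,8):dx=+10,dy=+7->C; (2,3):dx=+1,dy=-4->D
  (2,4):dx=+2,dy=+5->C; (2,5):dx=-2,dy=-7->C; (2,6):dx=+3,dy=-6->D; (2,7):dx=-3,dy=+3->D
  (2,8):dx=+4,dy=-2->D; (3,4):dx=+1,dy=+9->C; (3,5):dx=-3,dy=-3->C; (3,6):dx=+2,dy=-2->D
  (3,7):dx=-4,dy=+7->D; (3,8):dx=+3,dy=+2->C; (4,5):dx=-4,dy=-12->C; (4,6):dx=+1,dy=-11->D
  (4,7):dx=-5,dy=-2->C; (4,8):dx=+2,dy=-7->D; (5,6):dx=+5,dy=+1->C; (5,7):dx=-1,dy=+10->D
  (5,8):dx=+6,dy=+5->C; (6,7):dx=-6,dy=+9->D; (6,8):dx=+1,dy=+4->C; (7,8):dx=+7,dy=-5->D
Step 2: C = 17, D = 11, total pairs = 28.
Step 3: tau = (C - D)/(n(n-1)/2) = (17 - 11)/28 = 0.214286.
Step 4: Exact two-sided p-value (enumerate n! = 40320 permutations of y under H0): p = 0.548413.
Step 5: alpha = 0.1. fail to reject H0.

tau_b = 0.2143 (C=17, D=11), p = 0.548413, fail to reject H0.


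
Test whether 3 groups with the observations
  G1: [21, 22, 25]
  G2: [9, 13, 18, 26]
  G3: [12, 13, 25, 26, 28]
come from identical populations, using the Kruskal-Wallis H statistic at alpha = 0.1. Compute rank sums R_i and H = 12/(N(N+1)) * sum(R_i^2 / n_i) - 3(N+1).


Step 1: Combine all N = 12 observations and assign midranks.
sorted (value, group, rank): (9,G2,1), (12,G3,2), (13,G2,3.5), (13,G3,3.5), (18,G2,5), (21,G1,6), (22,G1,7), (25,G1,8.5), (25,G3,8.5), (26,G2,10.5), (26,G3,10.5), (28,G3,12)
Step 2: Sum ranks within each group.
R_1 = 21.5 (n_1 = 3)
R_2 = 20 (n_2 = 4)
R_3 = 36.5 (n_3 = 5)
Step 3: H = 12/(N(N+1)) * sum(R_i^2/n_i) - 3(N+1)
     = 12/(12*13) * (21.5^2/3 + 20^2/4 + 36.5^2/5) - 3*13
     = 0.076923 * 520.533 - 39
     = 1.041026.
Step 4: Ties present; correction factor C = 1 - 18/(12^3 - 12) = 0.989510. Corrected H = 1.041026 / 0.989510 = 1.052061.
Step 5: Under H0, H ~ chi^2(2); p-value = 0.590946.
Step 6: alpha = 0.1. fail to reject H0.

H = 1.0521, df = 2, p = 0.590946, fail to reject H0.


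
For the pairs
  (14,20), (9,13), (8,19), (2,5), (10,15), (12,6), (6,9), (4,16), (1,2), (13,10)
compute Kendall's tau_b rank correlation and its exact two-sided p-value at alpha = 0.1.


Step 1: Enumerate the 45 unordered pairs (i,j) with i<j and classify each by sign(x_j-x_i) * sign(y_j-y_i).
  (1,2):dx=-5,dy=-7->C; (1,3):dx=-6,dy=-1->C; (1,4):dx=-12,dy=-15->C; (1,5):dx=-4,dy=-5->C
  (1,6):dx=-2,dy=-14->C; (1,7):dx=-8,dy=-11->C; (1,8):dx=-10,dy=-4->C; (1,9):dx=-13,dy=-18->C
  (1,10):dx=-1,dy=-10->C; (2,3):dx=-1,dy=+6->D; (2,4):dx=-7,dy=-8->C; (2,5):dx=+1,dy=+2->C
  (2,6):dx=+3,dy=-7->D; (2,7):dx=-3,dy=-4->C; (2,8):dx=-5,dy=+3->D; (2,9):dx=-8,dy=-11->C
  (2,10):dx=+4,dy=-3->D; (3,4):dx=-6,dy=-14->C; (3,5):dx=+2,dy=-4->D; (3,6):dx=+4,dy=-13->D
  (3,7):dx=-2,dy=-10->C; (3,8):dx=-4,dy=-3->C; (3,9):dx=-7,dy=-17->C; (3,10):dx=+5,dy=-9->D
  (4,5):dx=+8,dy=+10->C; (4,6):dx=+10,dy=+1->C; (4,7):dx=+4,dy=+4->C; (4,8):dx=+2,dy=+11->C
  (4,9):dx=-1,dy=-3->C; (4,10):dx=+11,dy=+5->C; (5,6):dx=+2,dy=-9->D; (5,7):dx=-4,dy=-6->C
  (5,8):dx=-6,dy=+1->D; (5,9):dx=-9,dy=-13->C; (5,10):dx=+3,dy=-5->D; (6,7):dx=-6,dy=+3->D
  (6,8):dx=-8,dy=+10->D; (6,9):dx=-11,dy=-4->C; (6,10):dx=+1,dy=+4->C; (7,8):dx=-2,dy=+7->D
  (7,9):dx=-5,dy=-7->C; (7,10):dx=+7,dy=+1->C; (8,9):dx=-3,dy=-14->C; (8,10):dx=+9,dy=-6->D
  (9,10):dx=+12,dy=+8->C
Step 2: C = 31, D = 14, total pairs = 45.
Step 3: tau = (C - D)/(n(n-1)/2) = (31 - 14)/45 = 0.377778.
Step 4: Exact two-sided p-value (enumerate n! = 3628800 permutations of y under H0): p = 0.155742.
Step 5: alpha = 0.1. fail to reject H0.

tau_b = 0.3778 (C=31, D=14), p = 0.155742, fail to reject H0.


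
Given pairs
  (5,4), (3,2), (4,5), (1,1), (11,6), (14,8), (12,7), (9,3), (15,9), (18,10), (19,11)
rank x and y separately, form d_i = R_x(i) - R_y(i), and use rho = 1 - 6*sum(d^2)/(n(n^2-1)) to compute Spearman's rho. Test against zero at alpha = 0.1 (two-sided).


Step 1: Rank x and y separately (midranks; no ties here).
rank(x): 5->4, 3->2, 4->3, 1->1, 11->6, 14->8, 12->7, 9->5, 15->9, 18->10, 19->11
rank(y): 4->4, 2->2, 5->5, 1->1, 6->6, 8->8, 7->7, 3->3, 9->9, 10->10, 11->11
Step 2: d_i = R_x(i) - R_y(i); compute d_i^2.
  (4-4)^2=0, (2-2)^2=0, (3-5)^2=4, (1-1)^2=0, (6-6)^2=0, (8-8)^2=0, (7-7)^2=0, (5-3)^2=4, (9-9)^2=0, (10-10)^2=0, (11-11)^2=0
sum(d^2) = 8.
Step 3: rho = 1 - 6*8 / (11*(11^2 - 1)) = 1 - 48/1320 = 0.963636.
Step 4: Under H0, t = rho * sqrt((n-2)/(1-rho^2)) = 10.8186 ~ t(9).
Step 5: Two-sided p-value from the t-distribution with 9 df = 0.000002.
Step 6: alpha = 0.1. reject H0.

rho = 0.9636, p = 0.000002, reject H0 at alpha = 0.1.


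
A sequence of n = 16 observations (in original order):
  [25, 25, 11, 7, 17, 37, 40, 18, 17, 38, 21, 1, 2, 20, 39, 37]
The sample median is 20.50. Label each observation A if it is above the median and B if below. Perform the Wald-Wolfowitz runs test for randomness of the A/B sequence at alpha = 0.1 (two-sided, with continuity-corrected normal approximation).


Step 1: Compute median = 20.50; label A = above, B = below.
Labels in order: AABBBAABBAABBBAA  (n_A = 8, n_B = 8)
Step 2: Count runs R = 7.
Step 3: Under H0 (random ordering), E[R] = 2*n_A*n_B/(n_A+n_B) + 1 = 2*8*8/16 + 1 = 9.0000.
        Var[R] = 2*n_A*n_B*(2*n_A*n_B - n_A - n_B) / ((n_A+n_B)^2 * (n_A+n_B-1)) = 14336/3840 = 3.7333.
        SD[R] = 1.9322.
Step 4: Continuity-corrected z = (R + 0.5 - E[R]) / SD[R] = (7 + 0.5 - 9.0000) / 1.9322 = -0.7763.
Step 5: Two-sided p-value via normal approximation = 2*(1 - Phi(|z|)) = 0.437558.
Step 6: alpha = 0.1. fail to reject H0.

R = 7, z = -0.7763, p = 0.437558, fail to reject H0.


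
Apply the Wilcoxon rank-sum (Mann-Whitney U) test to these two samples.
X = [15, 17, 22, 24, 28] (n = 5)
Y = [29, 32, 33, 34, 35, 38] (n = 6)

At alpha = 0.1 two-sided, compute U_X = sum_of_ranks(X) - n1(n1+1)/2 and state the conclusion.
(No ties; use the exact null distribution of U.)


Step 1: Combine and sort all 11 observations; assign midranks.
sorted (value, group): (15,X), (17,X), (22,X), (24,X), (28,X), (29,Y), (32,Y), (33,Y), (34,Y), (35,Y), (38,Y)
ranks: 15->1, 17->2, 22->3, 24->4, 28->5, 29->6, 32->7, 33->8, 34->9, 35->10, 38->11
Step 2: Rank sum for X: R1 = 1 + 2 + 3 + 4 + 5 = 15.
Step 3: U_X = R1 - n1(n1+1)/2 = 15 - 5*6/2 = 15 - 15 = 0.
       U_Y = n1*n2 - U_X = 30 - 0 = 30.
Step 4: No ties, so the exact null distribution of U (based on enumerating the C(11,5) = 462 equally likely rank assignments) gives the two-sided p-value.
Step 5: p-value = 0.004329; compare to alpha = 0.1. reject H0.

U_X = 0, p = 0.004329, reject H0 at alpha = 0.1.


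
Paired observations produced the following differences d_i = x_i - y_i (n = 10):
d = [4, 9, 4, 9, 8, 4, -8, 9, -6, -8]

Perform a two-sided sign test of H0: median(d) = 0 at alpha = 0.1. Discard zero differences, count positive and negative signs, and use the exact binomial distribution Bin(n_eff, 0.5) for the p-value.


Step 1: Discard zero differences. Original n = 10; n_eff = number of nonzero differences = 10.
Nonzero differences (with sign): +4, +9, +4, +9, +8, +4, -8, +9, -6, -8
Step 2: Count signs: positive = 7, negative = 3.
Step 3: Under H0: P(positive) = 0.5, so the number of positives S ~ Bin(10, 0.5).
Step 4: Two-sided exact p-value = sum of Bin(10,0.5) probabilities at or below the observed probability = 0.343750.
Step 5: alpha = 0.1. fail to reject H0.

n_eff = 10, pos = 7, neg = 3, p = 0.343750, fail to reject H0.


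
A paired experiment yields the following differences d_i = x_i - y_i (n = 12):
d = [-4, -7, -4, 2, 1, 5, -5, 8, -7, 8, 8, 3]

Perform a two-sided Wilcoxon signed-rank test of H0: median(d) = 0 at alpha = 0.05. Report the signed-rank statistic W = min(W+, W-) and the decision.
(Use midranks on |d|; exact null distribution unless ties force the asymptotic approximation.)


Step 1: Drop any zero differences (none here) and take |d_i|.
|d| = [4, 7, 4, 2, 1, 5, 5, 8, 7, 8, 8, 3]
Step 2: Midrank |d_i| (ties get averaged ranks).
ranks: |4|->4.5, |7|->8.5, |4|->4.5, |2|->2, |1|->1, |5|->6.5, |5|->6.5, |8|->11, |7|->8.5, |8|->11, |8|->11, |3|->3
Step 3: Attach original signs; sum ranks with positive sign and with negative sign.
W+ = 2 + 1 + 6.5 + 11 + 11 + 11 + 3 = 45.5
W- = 4.5 + 8.5 + 4.5 + 6.5 + 8.5 = 32.5
(Check: W+ + W- = 78 should equal n(n+1)/2 = 78.)
Step 4: Test statistic W = min(W+, W-) = 32.5.
Step 5: Ties in |d|, so use the tie-corrected normal approximation.
        E[W] = n(n+1)/4 = 12*13/4 = 39.
        Tie groups: |d|=4 (t=2), |d|=5 (t=2), |d|=7 (t=2), |d|=8 (t=3); sum(t^3 - t) = 42.
        Var[W] = n(n+1)(2n+1)/24 - sum(t^3-t)/48 = 3900/24 - 42/48 = 161.625.
        z = (W - E[W]) / sqrt(Var[W]) = (32.5 - 39) / 12.7132 = -0.5113.
        Two-sided p = 2*Phi(z) = 0.609155.
Step 6: alpha = 0.05. fail to reject H0.

W+ = 45.5, W- = 32.5, W = min = 32.5, p = 0.609155, fail to reject H0.


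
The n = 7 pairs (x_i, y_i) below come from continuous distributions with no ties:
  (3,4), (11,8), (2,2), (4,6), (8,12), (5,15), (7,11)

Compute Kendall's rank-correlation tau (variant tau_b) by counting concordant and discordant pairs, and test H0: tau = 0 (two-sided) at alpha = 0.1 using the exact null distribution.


Step 1: Enumerate the 21 unordered pairs (i,j) with i<j and classify each by sign(x_j-x_i) * sign(y_j-y_i).
  (1,2):dx=+8,dy=+4->C; (1,3):dx=-1,dy=-2->C; (1,4):dx=+1,dy=+2->C; (1,5):dx=+5,dy=+8->C
  (1,6):dx=+2,dy=+11->C; (1,7):dx=+4,dy=+7->C; (2,3):dx=-9,dy=-6->C; (2,4):dx=-7,dy=-2->C
  (2,5):dx=-3,dy=+4->D; (2,6):dx=-6,dy=+7->D; (2,7):dx=-4,dy=+3->D; (3,4):dx=+2,dy=+4->C
  (3,5):dx=+6,dy=+10->C; (3,6):dx=+3,dy=+13->C; (3,7):dx=+5,dy=+9->C; (4,5):dx=+4,dy=+6->C
  (4,6):dx=+1,dy=+9->C; (4,7):dx=+3,dy=+5->C; (5,6):dx=-3,dy=+3->D; (5,7):dx=-1,dy=-1->C
  (6,7):dx=+2,dy=-4->D
Step 2: C = 16, D = 5, total pairs = 21.
Step 3: tau = (C - D)/(n(n-1)/2) = (16 - 5)/21 = 0.523810.
Step 4: Exact two-sided p-value (enumerate n! = 5040 permutations of y under H0): p = 0.136111.
Step 5: alpha = 0.1. fail to reject H0.

tau_b = 0.5238 (C=16, D=5), p = 0.136111, fail to reject H0.


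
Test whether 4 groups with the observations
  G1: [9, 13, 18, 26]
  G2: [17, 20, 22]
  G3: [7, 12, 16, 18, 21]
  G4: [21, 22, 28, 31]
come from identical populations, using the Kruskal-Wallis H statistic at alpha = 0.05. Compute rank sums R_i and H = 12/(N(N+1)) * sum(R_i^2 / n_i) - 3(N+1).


Step 1: Combine all N = 16 observations and assign midranks.
sorted (value, group, rank): (7,G3,1), (9,G1,2), (12,G3,3), (13,G1,4), (16,G3,5), (17,G2,6), (18,G1,7.5), (18,G3,7.5), (20,G2,9), (21,G3,10.5), (21,G4,10.5), (22,G2,12.5), (22,G4,12.5), (26,G1,14), (28,G4,15), (31,G4,16)
Step 2: Sum ranks within each group.
R_1 = 27.5 (n_1 = 4)
R_2 = 27.5 (n_2 = 3)
R_3 = 27 (n_3 = 5)
R_4 = 54 (n_4 = 4)
Step 3: H = 12/(N(N+1)) * sum(R_i^2/n_i) - 3(N+1)
     = 12/(16*17) * (27.5^2/4 + 27.5^2/3 + 27^2/5 + 54^2/4) - 3*17
     = 0.044118 * 1315.95 - 51
     = 7.056434.
Step 4: Ties present; correction factor C = 1 - 18/(16^3 - 16) = 0.995588. Corrected H = 7.056434 / 0.995588 = 7.087703.
Step 5: Under H0, H ~ chi^2(3); p-value = 0.069154.
Step 6: alpha = 0.05. fail to reject H0.

H = 7.0877, df = 3, p = 0.069154, fail to reject H0.


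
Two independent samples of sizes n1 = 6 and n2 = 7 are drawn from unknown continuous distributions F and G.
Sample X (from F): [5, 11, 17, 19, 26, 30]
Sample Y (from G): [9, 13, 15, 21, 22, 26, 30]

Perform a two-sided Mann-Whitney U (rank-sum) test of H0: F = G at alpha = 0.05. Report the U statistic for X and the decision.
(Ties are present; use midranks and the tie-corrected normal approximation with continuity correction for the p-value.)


Step 1: Combine and sort all 13 observations; assign midranks.
sorted (value, group): (5,X), (9,Y), (11,X), (13,Y), (15,Y), (17,X), (19,X), (21,Y), (22,Y), (26,X), (26,Y), (30,X), (30,Y)
ranks: 5->1, 9->2, 11->3, 13->4, 15->5, 17->6, 19->7, 21->8, 22->9, 26->10.5, 26->10.5, 30->12.5, 30->12.5
Step 2: Rank sum for X: R1 = 1 + 3 + 6 + 7 + 10.5 + 12.5 = 40.
Step 3: U_X = R1 - n1(n1+1)/2 = 40 - 6*7/2 = 40 - 21 = 19.
       U_Y = n1*n2 - U_X = 42 - 19 = 23.
Step 4: Ties are present, so use the tie-corrected normal approximation (with continuity correction) for the p-value.
Step 5: p-value = 0.829863; compare to alpha = 0.05. fail to reject H0.

U_X = 19, p = 0.829863, fail to reject H0 at alpha = 0.05.


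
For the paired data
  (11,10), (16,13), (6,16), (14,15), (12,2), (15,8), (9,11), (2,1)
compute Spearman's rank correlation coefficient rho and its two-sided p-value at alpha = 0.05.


Step 1: Rank x and y separately (midranks; no ties here).
rank(x): 11->4, 16->8, 6->2, 14->6, 12->5, 15->7, 9->3, 2->1
rank(y): 10->4, 13->6, 16->8, 15->7, 2->2, 8->3, 11->5, 1->1
Step 2: d_i = R_x(i) - R_y(i); compute d_i^2.
  (4-4)^2=0, (8-6)^2=4, (2-8)^2=36, (6-7)^2=1, (5-2)^2=9, (7-3)^2=16, (3-5)^2=4, (1-1)^2=0
sum(d^2) = 70.
Step 3: rho = 1 - 6*70 / (8*(8^2 - 1)) = 1 - 420/504 = 0.166667.
Step 4: Under H0, t = rho * sqrt((n-2)/(1-rho^2)) = 0.4140 ~ t(6).
Step 5: Two-sided p-value from the t-distribution with 6 df = 0.693239.
Step 6: alpha = 0.05. fail to reject H0.

rho = 0.1667, p = 0.693239, fail to reject H0 at alpha = 0.05.


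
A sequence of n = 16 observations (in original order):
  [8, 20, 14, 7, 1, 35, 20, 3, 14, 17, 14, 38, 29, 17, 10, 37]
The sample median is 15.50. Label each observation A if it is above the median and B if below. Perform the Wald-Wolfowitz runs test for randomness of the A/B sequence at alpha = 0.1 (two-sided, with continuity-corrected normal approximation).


Step 1: Compute median = 15.50; label A = above, B = below.
Labels in order: BABBBAABBABAAABA  (n_A = 8, n_B = 8)
Step 2: Count runs R = 10.
Step 3: Under H0 (random ordering), E[R] = 2*n_A*n_B/(n_A+n_B) + 1 = 2*8*8/16 + 1 = 9.0000.
        Var[R] = 2*n_A*n_B*(2*n_A*n_B - n_A - n_B) / ((n_A+n_B)^2 * (n_A+n_B-1)) = 14336/3840 = 3.7333.
        SD[R] = 1.9322.
Step 4: Continuity-corrected z = (R - 0.5 - E[R]) / SD[R] = (10 - 0.5 - 9.0000) / 1.9322 = 0.2588.
Step 5: Two-sided p-value via normal approximation = 2*(1 - Phi(|z|)) = 0.795809.
Step 6: alpha = 0.1. fail to reject H0.

R = 10, z = 0.2588, p = 0.795809, fail to reject H0.


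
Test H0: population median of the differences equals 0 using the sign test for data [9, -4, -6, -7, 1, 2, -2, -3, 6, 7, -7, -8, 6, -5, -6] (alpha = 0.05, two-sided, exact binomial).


Step 1: Discard zero differences. Original n = 15; n_eff = number of nonzero differences = 15.
Nonzero differences (with sign): +9, -4, -6, -7, +1, +2, -2, -3, +6, +7, -7, -8, +6, -5, -6
Step 2: Count signs: positive = 6, negative = 9.
Step 3: Under H0: P(positive) = 0.5, so the number of positives S ~ Bin(15, 0.5).
Step 4: Two-sided exact p-value = sum of Bin(15,0.5) probabilities at or below the observed probability = 0.607239.
Step 5: alpha = 0.05. fail to reject H0.

n_eff = 15, pos = 6, neg = 9, p = 0.607239, fail to reject H0.


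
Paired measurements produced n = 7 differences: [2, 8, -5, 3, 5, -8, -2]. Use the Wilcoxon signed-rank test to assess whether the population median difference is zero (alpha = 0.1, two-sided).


Step 1: Drop any zero differences (none here) and take |d_i|.
|d| = [2, 8, 5, 3, 5, 8, 2]
Step 2: Midrank |d_i| (ties get averaged ranks).
ranks: |2|->1.5, |8|->6.5, |5|->4.5, |3|->3, |5|->4.5, |8|->6.5, |2|->1.5
Step 3: Attach original signs; sum ranks with positive sign and with negative sign.
W+ = 1.5 + 6.5 + 3 + 4.5 = 15.5
W- = 4.5 + 6.5 + 1.5 = 12.5
(Check: W+ + W- = 28 should equal n(n+1)/2 = 28.)
Step 4: Test statistic W = min(W+, W-) = 12.5.
Step 5: Ties in |d|, so use the tie-corrected normal approximation.
        E[W] = n(n+1)/4 = 7*8/4 = 14.
        Tie groups: |d|=2 (t=2), |d|=5 (t=2), |d|=8 (t=2); sum(t^3 - t) = 18.
        Var[W] = n(n+1)(2n+1)/24 - sum(t^3-t)/48 = 840/24 - 18/48 = 34.625.
        z = (W - E[W]) / sqrt(Var[W]) = (12.5 - 14) / 5.8843 = -0.2549.
        Two-sided p = 2*Phi(z) = 0.798788.
Step 6: alpha = 0.1. fail to reject H0.

W+ = 15.5, W- = 12.5, W = min = 12.5, p = 0.798788, fail to reject H0.


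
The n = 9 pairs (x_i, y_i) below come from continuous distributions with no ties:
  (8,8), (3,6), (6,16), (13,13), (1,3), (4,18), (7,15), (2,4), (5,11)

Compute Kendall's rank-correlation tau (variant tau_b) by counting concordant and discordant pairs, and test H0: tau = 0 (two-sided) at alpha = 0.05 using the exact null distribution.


Step 1: Enumerate the 36 unordered pairs (i,j) with i<j and classify each by sign(x_j-x_i) * sign(y_j-y_i).
  (1,2):dx=-5,dy=-2->C; (1,3):dx=-2,dy=+8->D; (1,4):dx=+5,dy=+5->C; (1,5):dx=-7,dy=-5->C
  (1,6):dx=-4,dy=+10->D; (1,7):dx=-1,dy=+7->D; (1,8):dx=-6,dy=-4->C; (1,9):dx=-3,dy=+3->D
  (2,3):dx=+3,dy=+10->C; (2,4):dx=+10,dy=+7->C; (2,5):dx=-2,dy=-3->C; (2,6):dx=+1,dy=+12->C
  (2,7):dx=+4,dy=+9->C; (2,8):dx=-1,dy=-2->C; (2,9):dx=+2,dy=+5->C; (3,4):dx=+7,dy=-3->D
  (3,5):dx=-5,dy=-13->C; (3,6):dx=-2,dy=+2->D; (3,7):dx=+1,dy=-1->D; (3,8):dx=-4,dy=-12->C
  (3,9):dx=-1,dy=-5->C; (4,5):dx=-12,dy=-10->C; (4,6):dx=-9,dy=+5->D; (4,7):dx=-6,dy=+2->D
  (4,8):dx=-11,dy=-9->C; (4,9):dx=-8,dy=-2->C; (5,6):dx=+3,dy=+15->C; (5,7):dx=+6,dy=+12->C
  (5,8):dx=+1,dy=+1->C; (5,9):dx=+4,dy=+8->C; (6,7):dx=+3,dy=-3->D; (6,8):dx=-2,dy=-14->C
  (6,9):dx=+1,dy=-7->D; (7,8):dx=-5,dy=-11->C; (7,9):dx=-2,dy=-4->C; (8,9):dx=+3,dy=+7->C
Step 2: C = 25, D = 11, total pairs = 36.
Step 3: tau = (C - D)/(n(n-1)/2) = (25 - 11)/36 = 0.388889.
Step 4: Exact two-sided p-value (enumerate n! = 362880 permutations of y under H0): p = 0.180181.
Step 5: alpha = 0.05. fail to reject H0.

tau_b = 0.3889 (C=25, D=11), p = 0.180181, fail to reject H0.


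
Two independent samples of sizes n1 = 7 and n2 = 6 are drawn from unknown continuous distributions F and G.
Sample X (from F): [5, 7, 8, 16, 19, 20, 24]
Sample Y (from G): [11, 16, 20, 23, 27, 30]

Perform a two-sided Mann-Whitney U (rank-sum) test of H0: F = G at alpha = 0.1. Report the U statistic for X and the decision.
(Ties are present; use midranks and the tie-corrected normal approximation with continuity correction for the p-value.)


Step 1: Combine and sort all 13 observations; assign midranks.
sorted (value, group): (5,X), (7,X), (8,X), (11,Y), (16,X), (16,Y), (19,X), (20,X), (20,Y), (23,Y), (24,X), (27,Y), (30,Y)
ranks: 5->1, 7->2, 8->3, 11->4, 16->5.5, 16->5.5, 19->7, 20->8.5, 20->8.5, 23->10, 24->11, 27->12, 30->13
Step 2: Rank sum for X: R1 = 1 + 2 + 3 + 5.5 + 7 + 8.5 + 11 = 38.
Step 3: U_X = R1 - n1(n1+1)/2 = 38 - 7*8/2 = 38 - 28 = 10.
       U_Y = n1*n2 - U_X = 42 - 10 = 32.
Step 4: Ties are present, so use the tie-corrected normal approximation (with continuity correction) for the p-value.
Step 5: p-value = 0.132546; compare to alpha = 0.1. fail to reject H0.

U_X = 10, p = 0.132546, fail to reject H0 at alpha = 0.1.


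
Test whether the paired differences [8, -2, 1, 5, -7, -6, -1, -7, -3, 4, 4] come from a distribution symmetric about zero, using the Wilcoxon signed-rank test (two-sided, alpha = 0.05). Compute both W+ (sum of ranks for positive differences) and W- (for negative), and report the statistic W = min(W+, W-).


Step 1: Drop any zero differences (none here) and take |d_i|.
|d| = [8, 2, 1, 5, 7, 6, 1, 7, 3, 4, 4]
Step 2: Midrank |d_i| (ties get averaged ranks).
ranks: |8|->11, |2|->3, |1|->1.5, |5|->7, |7|->9.5, |6|->8, |1|->1.5, |7|->9.5, |3|->4, |4|->5.5, |4|->5.5
Step 3: Attach original signs; sum ranks with positive sign and with negative sign.
W+ = 11 + 1.5 + 7 + 5.5 + 5.5 = 30.5
W- = 3 + 9.5 + 8 + 1.5 + 9.5 + 4 = 35.5
(Check: W+ + W- = 66 should equal n(n+1)/2 = 66.)
Step 4: Test statistic W = min(W+, W-) = 30.5.
Step 5: Ties in |d|, so use the tie-corrected normal approximation.
        E[W] = n(n+1)/4 = 11*12/4 = 33.
        Tie groups: |d|=1 (t=2), |d|=4 (t=2), |d|=7 (t=2); sum(t^3 - t) = 18.
        Var[W] = n(n+1)(2n+1)/24 - sum(t^3-t)/48 = 3036/24 - 18/48 = 126.125.
        z = (W - E[W]) / sqrt(Var[W]) = (30.5 - 33) / 11.2305 = -0.2226.
        Two-sided p = 2*Phi(z) = 0.823841.
Step 6: alpha = 0.05. fail to reject H0.

W+ = 30.5, W- = 35.5, W = min = 30.5, p = 0.823841, fail to reject H0.


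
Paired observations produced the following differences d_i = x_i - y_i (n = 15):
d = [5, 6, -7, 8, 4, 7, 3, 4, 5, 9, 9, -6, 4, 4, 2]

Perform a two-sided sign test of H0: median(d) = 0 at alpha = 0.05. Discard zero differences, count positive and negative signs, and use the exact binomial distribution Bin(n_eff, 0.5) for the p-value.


Step 1: Discard zero differences. Original n = 15; n_eff = number of nonzero differences = 15.
Nonzero differences (with sign): +5, +6, -7, +8, +4, +7, +3, +4, +5, +9, +9, -6, +4, +4, +2
Step 2: Count signs: positive = 13, negative = 2.
Step 3: Under H0: P(positive) = 0.5, so the number of positives S ~ Bin(15, 0.5).
Step 4: Two-sided exact p-value = sum of Bin(15,0.5) probabilities at or below the observed probability = 0.007385.
Step 5: alpha = 0.05. reject H0.

n_eff = 15, pos = 13, neg = 2, p = 0.007385, reject H0.


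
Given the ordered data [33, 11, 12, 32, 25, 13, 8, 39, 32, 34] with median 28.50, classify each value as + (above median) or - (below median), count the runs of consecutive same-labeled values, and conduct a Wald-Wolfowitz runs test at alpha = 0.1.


Step 1: Compute median = 28.50; label A = above, B = below.
Labels in order: ABBABBBAAA  (n_A = 5, n_B = 5)
Step 2: Count runs R = 5.
Step 3: Under H0 (random ordering), E[R] = 2*n_A*n_B/(n_A+n_B) + 1 = 2*5*5/10 + 1 = 6.0000.
        Var[R] = 2*n_A*n_B*(2*n_A*n_B - n_A - n_B) / ((n_A+n_B)^2 * (n_A+n_B-1)) = 2000/900 = 2.2222.
        SD[R] = 1.4907.
Step 4: Continuity-corrected z = (R + 0.5 - E[R]) / SD[R] = (5 + 0.5 - 6.0000) / 1.4907 = -0.3354.
Step 5: Two-sided p-value via normal approximation = 2*(1 - Phi(|z|)) = 0.737316.
Step 6: alpha = 0.1. fail to reject H0.

R = 5, z = -0.3354, p = 0.737316, fail to reject H0.


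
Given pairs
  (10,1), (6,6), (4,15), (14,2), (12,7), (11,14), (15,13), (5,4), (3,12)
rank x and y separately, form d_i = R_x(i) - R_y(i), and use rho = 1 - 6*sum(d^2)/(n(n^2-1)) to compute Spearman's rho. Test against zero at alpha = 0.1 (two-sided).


Step 1: Rank x and y separately (midranks; no ties here).
rank(x): 10->5, 6->4, 4->2, 14->8, 12->7, 11->6, 15->9, 5->3, 3->1
rank(y): 1->1, 6->4, 15->9, 2->2, 7->5, 14->8, 13->7, 4->3, 12->6
Step 2: d_i = R_x(i) - R_y(i); compute d_i^2.
  (5-1)^2=16, (4-4)^2=0, (2-9)^2=49, (8-2)^2=36, (7-5)^2=4, (6-8)^2=4, (9-7)^2=4, (3-3)^2=0, (1-6)^2=25
sum(d^2) = 138.
Step 3: rho = 1 - 6*138 / (9*(9^2 - 1)) = 1 - 828/720 = -0.150000.
Step 4: Under H0, t = rho * sqrt((n-2)/(1-rho^2)) = -0.4014 ~ t(7).
Step 5: Two-sided p-value from the t-distribution with 7 df = 0.700094.
Step 6: alpha = 0.1. fail to reject H0.

rho = -0.1500, p = 0.700094, fail to reject H0 at alpha = 0.1.


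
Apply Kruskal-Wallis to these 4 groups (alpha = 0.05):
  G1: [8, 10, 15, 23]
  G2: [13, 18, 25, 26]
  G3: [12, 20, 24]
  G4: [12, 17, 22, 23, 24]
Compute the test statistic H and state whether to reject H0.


Step 1: Combine all N = 16 observations and assign midranks.
sorted (value, group, rank): (8,G1,1), (10,G1,2), (12,G3,3.5), (12,G4,3.5), (13,G2,5), (15,G1,6), (17,G4,7), (18,G2,8), (20,G3,9), (22,G4,10), (23,G1,11.5), (23,G4,11.5), (24,G3,13.5), (24,G4,13.5), (25,G2,15), (26,G2,16)
Step 2: Sum ranks within each group.
R_1 = 20.5 (n_1 = 4)
R_2 = 44 (n_2 = 4)
R_3 = 26 (n_3 = 3)
R_4 = 45.5 (n_4 = 5)
Step 3: H = 12/(N(N+1)) * sum(R_i^2/n_i) - 3(N+1)
     = 12/(16*17) * (20.5^2/4 + 44^2/4 + 26^2/3 + 45.5^2/5) - 3*17
     = 0.044118 * 1228.45 - 51
     = 3.196140.
Step 4: Ties present; correction factor C = 1 - 18/(16^3 - 16) = 0.995588. Corrected H = 3.196140 / 0.995588 = 3.210303.
Step 5: Under H0, H ~ chi^2(3); p-value = 0.360323.
Step 6: alpha = 0.05. fail to reject H0.

H = 3.2103, df = 3, p = 0.360323, fail to reject H0.


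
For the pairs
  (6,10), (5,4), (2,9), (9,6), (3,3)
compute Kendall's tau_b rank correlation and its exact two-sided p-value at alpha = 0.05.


Step 1: Enumerate the 10 unordered pairs (i,j) with i<j and classify each by sign(x_j-x_i) * sign(y_j-y_i).
  (1,2):dx=-1,dy=-6->C; (1,3):dx=-4,dy=-1->C; (1,4):dx=+3,dy=-4->D; (1,5):dx=-3,dy=-7->C
  (2,3):dx=-3,dy=+5->D; (2,4):dx=+4,dy=+2->C; (2,5):dx=-2,dy=-1->C; (3,4):dx=+7,dy=-3->D
  (3,5):dx=+1,dy=-6->D; (4,5):dx=-6,dy=-3->C
Step 2: C = 6, D = 4, total pairs = 10.
Step 3: tau = (C - D)/(n(n-1)/2) = (6 - 4)/10 = 0.200000.
Step 4: Exact two-sided p-value (enumerate n! = 120 permutations of y under H0): p = 0.816667.
Step 5: alpha = 0.05. fail to reject H0.

tau_b = 0.2000 (C=6, D=4), p = 0.816667, fail to reject H0.


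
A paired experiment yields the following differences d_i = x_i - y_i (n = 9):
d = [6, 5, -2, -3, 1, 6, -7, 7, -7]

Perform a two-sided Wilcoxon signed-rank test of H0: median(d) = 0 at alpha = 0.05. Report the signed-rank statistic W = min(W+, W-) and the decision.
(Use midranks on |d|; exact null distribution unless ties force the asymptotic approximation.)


Step 1: Drop any zero differences (none here) and take |d_i|.
|d| = [6, 5, 2, 3, 1, 6, 7, 7, 7]
Step 2: Midrank |d_i| (ties get averaged ranks).
ranks: |6|->5.5, |5|->4, |2|->2, |3|->3, |1|->1, |6|->5.5, |7|->8, |7|->8, |7|->8
Step 3: Attach original signs; sum ranks with positive sign and with negative sign.
W+ = 5.5 + 4 + 1 + 5.5 + 8 = 24
W- = 2 + 3 + 8 + 8 = 21
(Check: W+ + W- = 45 should equal n(n+1)/2 = 45.)
Step 4: Test statistic W = min(W+, W-) = 21.
Step 5: Ties in |d|, so use the tie-corrected normal approximation.
        E[W] = n(n+1)/4 = 9*10/4 = 22.5.
        Tie groups: |d|=6 (t=2), |d|=7 (t=3); sum(t^3 - t) = 30.
        Var[W] = n(n+1)(2n+1)/24 - sum(t^3-t)/48 = 1710/24 - 30/48 = 70.625.
        z = (W - E[W]) / sqrt(Var[W]) = (21 - 22.5) / 8.4039 = -0.1785.
        Two-sided p = 2*Phi(z) = 0.858339.
Step 6: alpha = 0.05. fail to reject H0.

W+ = 24, W- = 21, W = min = 21, p = 0.858339, fail to reject H0.


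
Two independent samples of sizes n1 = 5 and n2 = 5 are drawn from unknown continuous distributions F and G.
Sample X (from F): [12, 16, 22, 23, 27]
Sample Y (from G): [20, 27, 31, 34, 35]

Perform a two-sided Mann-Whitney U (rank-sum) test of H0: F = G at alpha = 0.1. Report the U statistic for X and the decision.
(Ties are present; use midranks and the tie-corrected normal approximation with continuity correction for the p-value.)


Step 1: Combine and sort all 10 observations; assign midranks.
sorted (value, group): (12,X), (16,X), (20,Y), (22,X), (23,X), (27,X), (27,Y), (31,Y), (34,Y), (35,Y)
ranks: 12->1, 16->2, 20->3, 22->4, 23->5, 27->6.5, 27->6.5, 31->8, 34->9, 35->10
Step 2: Rank sum for X: R1 = 1 + 2 + 4 + 5 + 6.5 = 18.5.
Step 3: U_X = R1 - n1(n1+1)/2 = 18.5 - 5*6/2 = 18.5 - 15 = 3.5.
       U_Y = n1*n2 - U_X = 25 - 3.5 = 21.5.
Step 4: Ties are present, so use the tie-corrected normal approximation (with continuity correction) for the p-value.
Step 5: p-value = 0.074913; compare to alpha = 0.1. reject H0.

U_X = 3.5, p = 0.074913, reject H0 at alpha = 0.1.


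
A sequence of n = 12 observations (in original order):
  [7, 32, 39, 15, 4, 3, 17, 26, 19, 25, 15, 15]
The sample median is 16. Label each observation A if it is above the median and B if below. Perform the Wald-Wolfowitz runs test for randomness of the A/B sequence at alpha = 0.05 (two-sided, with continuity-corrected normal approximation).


Step 1: Compute median = 16; label A = above, B = below.
Labels in order: BAABBBAAAABB  (n_A = 6, n_B = 6)
Step 2: Count runs R = 5.
Step 3: Under H0 (random ordering), E[R] = 2*n_A*n_B/(n_A+n_B) + 1 = 2*6*6/12 + 1 = 7.0000.
        Var[R] = 2*n_A*n_B*(2*n_A*n_B - n_A - n_B) / ((n_A+n_B)^2 * (n_A+n_B-1)) = 4320/1584 = 2.7273.
        SD[R] = 1.6514.
Step 4: Continuity-corrected z = (R + 0.5 - E[R]) / SD[R] = (5 + 0.5 - 7.0000) / 1.6514 = -0.9083.
Step 5: Two-sided p-value via normal approximation = 2*(1 - Phi(|z|)) = 0.363722.
Step 6: alpha = 0.05. fail to reject H0.

R = 5, z = -0.9083, p = 0.363722, fail to reject H0.


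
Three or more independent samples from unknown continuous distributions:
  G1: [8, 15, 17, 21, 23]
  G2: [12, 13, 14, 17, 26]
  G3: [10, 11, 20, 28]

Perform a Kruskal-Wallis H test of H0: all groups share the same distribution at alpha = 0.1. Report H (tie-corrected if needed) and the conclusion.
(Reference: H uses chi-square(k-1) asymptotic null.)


Step 1: Combine all N = 14 observations and assign midranks.
sorted (value, group, rank): (8,G1,1), (10,G3,2), (11,G3,3), (12,G2,4), (13,G2,5), (14,G2,6), (15,G1,7), (17,G1,8.5), (17,G2,8.5), (20,G3,10), (21,G1,11), (23,G1,12), (26,G2,13), (28,G3,14)
Step 2: Sum ranks within each group.
R_1 = 39.5 (n_1 = 5)
R_2 = 36.5 (n_2 = 5)
R_3 = 29 (n_3 = 4)
Step 3: H = 12/(N(N+1)) * sum(R_i^2/n_i) - 3(N+1)
     = 12/(14*15) * (39.5^2/5 + 36.5^2/5 + 29^2/4) - 3*15
     = 0.057143 * 788.75 - 45
     = 0.071429.
Step 4: Ties present; correction factor C = 1 - 6/(14^3 - 14) = 0.997802. Corrected H = 0.071429 / 0.997802 = 0.071586.
Step 5: Under H0, H ~ chi^2(2); p-value = 0.964840.
Step 6: alpha = 0.1. fail to reject H0.

H = 0.0716, df = 2, p = 0.964840, fail to reject H0.


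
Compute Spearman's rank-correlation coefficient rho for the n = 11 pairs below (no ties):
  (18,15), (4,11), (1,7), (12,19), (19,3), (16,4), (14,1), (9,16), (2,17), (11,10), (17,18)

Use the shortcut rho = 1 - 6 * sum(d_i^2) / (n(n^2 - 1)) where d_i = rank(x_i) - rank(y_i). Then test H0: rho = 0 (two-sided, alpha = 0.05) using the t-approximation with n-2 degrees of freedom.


Step 1: Rank x and y separately (midranks; no ties here).
rank(x): 18->10, 4->3, 1->1, 12->6, 19->11, 16->8, 14->7, 9->4, 2->2, 11->5, 17->9
rank(y): 15->7, 11->6, 7->4, 19->11, 3->2, 4->3, 1->1, 16->8, 17->9, 10->5, 18->10
Step 2: d_i = R_x(i) - R_y(i); compute d_i^2.
  (10-7)^2=9, (3-6)^2=9, (1-4)^2=9, (6-11)^2=25, (11-2)^2=81, (8-3)^2=25, (7-1)^2=36, (4-8)^2=16, (2-9)^2=49, (5-5)^2=0, (9-10)^2=1
sum(d^2) = 260.
Step 3: rho = 1 - 6*260 / (11*(11^2 - 1)) = 1 - 1560/1320 = -0.181818.
Step 4: Under H0, t = rho * sqrt((n-2)/(1-rho^2)) = -0.5547 ~ t(9).
Step 5: Two-sided p-value from the t-distribution with 9 df = 0.592615.
Step 6: alpha = 0.05. fail to reject H0.

rho = -0.1818, p = 0.592615, fail to reject H0 at alpha = 0.05.


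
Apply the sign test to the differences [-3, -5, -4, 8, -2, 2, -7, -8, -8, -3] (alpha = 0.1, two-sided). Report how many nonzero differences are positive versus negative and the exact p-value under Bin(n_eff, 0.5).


Step 1: Discard zero differences. Original n = 10; n_eff = number of nonzero differences = 10.
Nonzero differences (with sign): -3, -5, -4, +8, -2, +2, -7, -8, -8, -3
Step 2: Count signs: positive = 2, negative = 8.
Step 3: Under H0: P(positive) = 0.5, so the number of positives S ~ Bin(10, 0.5).
Step 4: Two-sided exact p-value = sum of Bin(10,0.5) probabilities at or below the observed probability = 0.109375.
Step 5: alpha = 0.1. fail to reject H0.

n_eff = 10, pos = 2, neg = 8, p = 0.109375, fail to reject H0.


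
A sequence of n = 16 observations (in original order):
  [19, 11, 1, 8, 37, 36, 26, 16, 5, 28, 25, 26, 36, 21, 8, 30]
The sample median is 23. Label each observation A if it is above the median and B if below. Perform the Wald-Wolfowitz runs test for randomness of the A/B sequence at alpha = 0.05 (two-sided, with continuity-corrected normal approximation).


Step 1: Compute median = 23; label A = above, B = below.
Labels in order: BBBBAAABBAAAABBA  (n_A = 8, n_B = 8)
Step 2: Count runs R = 6.
Step 3: Under H0 (random ordering), E[R] = 2*n_A*n_B/(n_A+n_B) + 1 = 2*8*8/16 + 1 = 9.0000.
        Var[R] = 2*n_A*n_B*(2*n_A*n_B - n_A - n_B) / ((n_A+n_B)^2 * (n_A+n_B-1)) = 14336/3840 = 3.7333.
        SD[R] = 1.9322.
Step 4: Continuity-corrected z = (R + 0.5 - E[R]) / SD[R] = (6 + 0.5 - 9.0000) / 1.9322 = -1.2939.
Step 5: Two-sided p-value via normal approximation = 2*(1 - Phi(|z|)) = 0.195709.
Step 6: alpha = 0.05. fail to reject H0.

R = 6, z = -1.2939, p = 0.195709, fail to reject H0.
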